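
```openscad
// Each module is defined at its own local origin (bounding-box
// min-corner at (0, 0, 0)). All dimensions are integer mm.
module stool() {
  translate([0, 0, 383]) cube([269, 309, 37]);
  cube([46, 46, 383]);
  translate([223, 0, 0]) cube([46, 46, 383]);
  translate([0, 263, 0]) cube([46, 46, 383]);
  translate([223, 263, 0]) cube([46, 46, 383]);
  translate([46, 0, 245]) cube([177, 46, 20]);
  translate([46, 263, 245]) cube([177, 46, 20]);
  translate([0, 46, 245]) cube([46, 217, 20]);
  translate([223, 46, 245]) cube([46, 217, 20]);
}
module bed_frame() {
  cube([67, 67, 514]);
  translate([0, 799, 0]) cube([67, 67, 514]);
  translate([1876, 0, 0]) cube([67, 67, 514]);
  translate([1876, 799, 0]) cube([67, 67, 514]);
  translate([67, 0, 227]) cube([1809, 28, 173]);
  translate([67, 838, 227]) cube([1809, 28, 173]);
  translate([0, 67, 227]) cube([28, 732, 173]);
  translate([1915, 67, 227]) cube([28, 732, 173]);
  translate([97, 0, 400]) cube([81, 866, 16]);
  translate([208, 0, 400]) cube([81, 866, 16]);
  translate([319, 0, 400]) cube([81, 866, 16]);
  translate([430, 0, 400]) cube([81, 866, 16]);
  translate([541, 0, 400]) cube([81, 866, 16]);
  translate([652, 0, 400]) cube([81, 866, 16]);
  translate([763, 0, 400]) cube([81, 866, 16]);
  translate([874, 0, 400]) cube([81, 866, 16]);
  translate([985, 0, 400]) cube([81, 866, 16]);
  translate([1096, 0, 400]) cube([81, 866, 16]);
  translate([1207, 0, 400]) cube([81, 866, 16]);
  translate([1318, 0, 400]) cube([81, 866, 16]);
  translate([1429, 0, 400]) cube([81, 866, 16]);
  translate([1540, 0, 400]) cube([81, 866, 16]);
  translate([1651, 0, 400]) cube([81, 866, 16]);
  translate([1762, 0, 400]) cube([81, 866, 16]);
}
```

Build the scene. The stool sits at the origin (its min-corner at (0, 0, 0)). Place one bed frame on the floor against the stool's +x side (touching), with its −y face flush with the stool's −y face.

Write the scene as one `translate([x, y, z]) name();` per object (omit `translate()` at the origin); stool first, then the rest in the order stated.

stool();
translate([269, 0, 0]) bed_frame();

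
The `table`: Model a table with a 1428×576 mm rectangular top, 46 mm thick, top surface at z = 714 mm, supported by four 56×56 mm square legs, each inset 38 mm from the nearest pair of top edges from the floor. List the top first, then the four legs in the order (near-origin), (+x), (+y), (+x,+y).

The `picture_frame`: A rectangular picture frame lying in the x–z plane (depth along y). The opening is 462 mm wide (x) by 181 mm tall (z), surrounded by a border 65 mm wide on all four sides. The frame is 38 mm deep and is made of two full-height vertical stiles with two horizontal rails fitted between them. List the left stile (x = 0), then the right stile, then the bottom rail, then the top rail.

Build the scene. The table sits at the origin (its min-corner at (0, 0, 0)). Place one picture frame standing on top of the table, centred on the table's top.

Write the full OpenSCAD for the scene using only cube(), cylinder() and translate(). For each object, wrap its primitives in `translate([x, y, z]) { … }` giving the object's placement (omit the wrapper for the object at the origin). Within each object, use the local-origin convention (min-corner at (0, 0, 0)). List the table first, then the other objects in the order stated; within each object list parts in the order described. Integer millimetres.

translate([0, 0, 668]) cube([1428, 576, 46]);
translate([38, 38, 0]) cube([56, 56, 668]);
translate([1334, 38, 0]) cube([56, 56, 668]);
translate([38, 482, 0]) cube([56, 56, 668]);
translate([1334, 482, 0]) cube([56, 56, 668]);
translate([418, 269, 714]) {
  cube([65, 38, 311]);
  translate([527, 0, 0]) cube([65, 38, 311]);
  translate([65, 0, 0]) cube([462, 38, 65]);
  translate([65, 0, 246]) cube([462, 38, 65]);
}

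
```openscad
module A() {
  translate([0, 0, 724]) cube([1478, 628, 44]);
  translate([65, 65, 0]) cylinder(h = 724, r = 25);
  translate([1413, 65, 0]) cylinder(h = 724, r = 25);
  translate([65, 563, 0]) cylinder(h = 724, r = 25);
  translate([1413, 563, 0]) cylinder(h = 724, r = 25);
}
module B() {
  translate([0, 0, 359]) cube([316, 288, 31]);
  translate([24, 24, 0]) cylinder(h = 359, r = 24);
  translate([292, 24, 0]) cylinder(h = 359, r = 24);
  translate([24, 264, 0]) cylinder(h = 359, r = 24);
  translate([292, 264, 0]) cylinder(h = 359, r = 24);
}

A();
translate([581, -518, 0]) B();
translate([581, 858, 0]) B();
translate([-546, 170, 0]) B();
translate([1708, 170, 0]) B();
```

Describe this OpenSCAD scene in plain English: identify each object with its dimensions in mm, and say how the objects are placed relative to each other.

A is a table with a 1478×628 mm rectangular top, 44 mm thick, top surface at z = 768 mm, supported by four round legs of 50 mm diameter, each leg's bounding box inset 40 mm from the nearest pair of top edges, running from the floor.

B is a four-legged stool. The seat is a 316×288×31 mm slab whose top surface is at z = 390 mm; four round legs, each 48 mm in diameter, run from the floor (z = 0) to the underside of the seat, each leg's axis is inset half a diameter from the nearest pair of seat edges (so the leg's bounding box is flush with the corner).

Four stools sit around the table at the −y, +y, −x, +x sides.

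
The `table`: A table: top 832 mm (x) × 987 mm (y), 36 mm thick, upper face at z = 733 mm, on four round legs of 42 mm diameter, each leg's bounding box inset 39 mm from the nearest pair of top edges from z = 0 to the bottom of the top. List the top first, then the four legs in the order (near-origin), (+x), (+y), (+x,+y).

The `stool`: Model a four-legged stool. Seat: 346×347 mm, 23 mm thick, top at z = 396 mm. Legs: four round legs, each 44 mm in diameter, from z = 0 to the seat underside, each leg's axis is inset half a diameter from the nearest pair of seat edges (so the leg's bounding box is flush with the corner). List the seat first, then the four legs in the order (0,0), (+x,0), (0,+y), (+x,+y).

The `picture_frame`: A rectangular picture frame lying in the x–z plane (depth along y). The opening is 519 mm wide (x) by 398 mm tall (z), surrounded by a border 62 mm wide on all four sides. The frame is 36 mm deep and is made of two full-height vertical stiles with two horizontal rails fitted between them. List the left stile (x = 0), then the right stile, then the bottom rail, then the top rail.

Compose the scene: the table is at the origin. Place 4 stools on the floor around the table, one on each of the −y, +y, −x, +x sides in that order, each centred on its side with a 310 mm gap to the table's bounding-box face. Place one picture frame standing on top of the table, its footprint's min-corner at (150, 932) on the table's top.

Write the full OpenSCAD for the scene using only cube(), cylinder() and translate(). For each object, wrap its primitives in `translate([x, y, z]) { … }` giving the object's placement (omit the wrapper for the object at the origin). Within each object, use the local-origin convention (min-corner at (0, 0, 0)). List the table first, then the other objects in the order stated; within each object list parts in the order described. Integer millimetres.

translate([0, 0, 697]) cube([832, 987, 36]);
translate([60, 60, 0]) cylinder(h = 697, r = 21);
translate([772, 60, 0]) cylinder(h = 697, r = 21);
translate([60, 927, 0]) cylinder(h = 697, r = 21);
translate([772, 927, 0]) cylinder(h = 697, r = 21);
translate([243, -657, 0]) {
  translate([0, 0, 373]) cube([346, 347, 23]);
  translate([22, 22, 0]) cylinder(h = 373, r = 22);
  translate([324, 22, 0]) cylinder(h = 373, r = 22);
  translate([22, 325, 0]) cylinder(h = 373, r = 22);
  translate([324, 325, 0]) cylinder(h = 373, r = 22);
}
translate([243, 1297, 0]) {
  translate([0, 0, 373]) cube([346, 347, 23]);
  translate([22, 22, 0]) cylinder(h = 373, r = 22);
  translate([324, 22, 0]) cylinder(h = 373, r = 22);
  translate([22, 325, 0]) cylinder(h = 373, r = 22);
  translate([324, 325, 0]) cylinder(h = 373, r = 22);
}
translate([-656, 320, 0]) {
  translate([0, 0, 373]) cube([346, 347, 23]);
  translate([22, 22, 0]) cylinder(h = 373, r = 22);
  translate([324, 22, 0]) cylinder(h = 373, r = 22);
  translate([22, 325, 0]) cylinder(h = 373, r = 22);
  translate([324, 325, 0]) cylinder(h = 373, r = 22);
}
translate([1142, 320, 0]) {
  translate([0, 0, 373]) cube([346, 347, 23]);
  translate([22, 22, 0]) cylinder(h = 373, r = 22);
  translate([324, 22, 0]) cylinder(h = 373, r = 22);
  translate([22, 325, 0]) cylinder(h = 373, r = 22);
  translate([324, 325, 0]) cylinder(h = 373, r = 22);
}
translate([150, 932, 733]) {
  cube([62, 36, 522]);
  translate([581, 0, 0]) cube([62, 36, 522]);
  translate([62, 0, 0]) cube([519, 36, 62]);
  translate([62, 0, 460]) cube([519, 36, 62]);
}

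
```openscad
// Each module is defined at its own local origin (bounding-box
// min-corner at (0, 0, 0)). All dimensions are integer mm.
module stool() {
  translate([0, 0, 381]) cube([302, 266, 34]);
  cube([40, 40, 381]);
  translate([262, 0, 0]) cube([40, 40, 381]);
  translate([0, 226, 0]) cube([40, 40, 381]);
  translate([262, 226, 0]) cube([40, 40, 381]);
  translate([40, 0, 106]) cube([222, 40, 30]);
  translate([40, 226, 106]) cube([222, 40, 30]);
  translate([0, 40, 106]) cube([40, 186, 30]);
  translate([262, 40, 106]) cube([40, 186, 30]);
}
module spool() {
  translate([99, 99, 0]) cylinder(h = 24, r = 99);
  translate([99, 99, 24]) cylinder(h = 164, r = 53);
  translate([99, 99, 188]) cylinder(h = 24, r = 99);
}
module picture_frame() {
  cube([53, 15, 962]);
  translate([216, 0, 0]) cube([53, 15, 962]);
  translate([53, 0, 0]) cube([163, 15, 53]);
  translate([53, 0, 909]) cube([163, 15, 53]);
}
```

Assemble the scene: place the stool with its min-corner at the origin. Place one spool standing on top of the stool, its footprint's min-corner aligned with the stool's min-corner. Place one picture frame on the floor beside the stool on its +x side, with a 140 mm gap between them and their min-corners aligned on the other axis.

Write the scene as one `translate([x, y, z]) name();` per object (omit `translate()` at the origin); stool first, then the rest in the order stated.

stool();
translate([0, 0, 415]) spool();
translate([442, 0, 0]) picture_frame();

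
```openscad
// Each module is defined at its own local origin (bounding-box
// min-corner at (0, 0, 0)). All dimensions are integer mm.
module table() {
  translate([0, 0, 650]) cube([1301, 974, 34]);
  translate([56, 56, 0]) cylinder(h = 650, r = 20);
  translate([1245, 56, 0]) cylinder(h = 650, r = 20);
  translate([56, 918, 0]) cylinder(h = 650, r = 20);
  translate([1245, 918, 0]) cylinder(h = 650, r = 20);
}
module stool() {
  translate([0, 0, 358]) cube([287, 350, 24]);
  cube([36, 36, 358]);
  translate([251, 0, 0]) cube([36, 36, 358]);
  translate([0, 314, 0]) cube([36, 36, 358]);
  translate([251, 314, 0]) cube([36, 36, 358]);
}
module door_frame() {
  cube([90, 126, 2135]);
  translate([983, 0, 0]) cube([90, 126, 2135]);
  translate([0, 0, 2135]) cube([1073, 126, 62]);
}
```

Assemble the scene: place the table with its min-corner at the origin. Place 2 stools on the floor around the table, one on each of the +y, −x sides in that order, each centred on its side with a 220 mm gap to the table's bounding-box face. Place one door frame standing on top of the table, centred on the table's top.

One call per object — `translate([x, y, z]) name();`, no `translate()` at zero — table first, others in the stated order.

table();
translate([507, 1194, 0]) stool();
translate([-507, 312, 0]) stool();
translate([114, 424, 684]) door_frame();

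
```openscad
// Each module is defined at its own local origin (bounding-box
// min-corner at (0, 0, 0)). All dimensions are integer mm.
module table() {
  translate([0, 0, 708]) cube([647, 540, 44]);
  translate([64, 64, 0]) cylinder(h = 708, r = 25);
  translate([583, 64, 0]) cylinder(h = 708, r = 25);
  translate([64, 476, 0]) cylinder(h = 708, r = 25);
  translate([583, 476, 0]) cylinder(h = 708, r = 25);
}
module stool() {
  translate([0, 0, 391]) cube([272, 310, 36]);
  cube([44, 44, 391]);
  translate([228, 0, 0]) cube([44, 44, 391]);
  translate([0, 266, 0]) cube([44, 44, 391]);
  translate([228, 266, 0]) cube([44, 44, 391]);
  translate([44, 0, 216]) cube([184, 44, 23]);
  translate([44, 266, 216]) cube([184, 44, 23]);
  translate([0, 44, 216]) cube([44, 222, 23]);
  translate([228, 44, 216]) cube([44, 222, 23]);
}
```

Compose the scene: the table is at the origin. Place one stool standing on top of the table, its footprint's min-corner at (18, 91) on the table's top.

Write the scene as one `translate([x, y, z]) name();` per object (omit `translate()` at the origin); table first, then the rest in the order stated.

table();
translate([18, 91, 752]) stool();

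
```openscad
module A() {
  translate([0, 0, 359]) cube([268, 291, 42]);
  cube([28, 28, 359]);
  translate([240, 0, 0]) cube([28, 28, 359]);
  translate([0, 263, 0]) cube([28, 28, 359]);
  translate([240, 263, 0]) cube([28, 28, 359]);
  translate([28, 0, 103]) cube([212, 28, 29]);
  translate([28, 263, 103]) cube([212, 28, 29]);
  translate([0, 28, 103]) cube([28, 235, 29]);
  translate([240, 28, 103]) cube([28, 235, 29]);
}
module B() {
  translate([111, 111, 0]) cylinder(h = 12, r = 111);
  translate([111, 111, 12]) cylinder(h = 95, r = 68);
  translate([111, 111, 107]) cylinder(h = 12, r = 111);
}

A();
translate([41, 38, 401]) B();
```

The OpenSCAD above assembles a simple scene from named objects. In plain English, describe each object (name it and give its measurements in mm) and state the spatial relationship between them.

A is a four-legged stool. The seat is 268×291 mm, 42 mm thick, top at z = 401 mm. It stands on four square legs, each 28×28 mm in cross-section, from z = 0 to the seat underside, each flush with a corner of the seat. Four stretchers, 28 mm wide and 29 mm tall, connect adjacent legs with their undersides at z = 103 mm, each running between the inner faces of the legs it joins and aligned with the legs' outer faces on the other axis.

B is a spool: two coaxial disc flanges of radius 111 mm and thickness 12 mm, joined by a core cylinder of radius 68 mm and height 95 mm. The lower flange rests on z = 0 and the three cylinders share a vertical axis.

The spool is on top of the stool.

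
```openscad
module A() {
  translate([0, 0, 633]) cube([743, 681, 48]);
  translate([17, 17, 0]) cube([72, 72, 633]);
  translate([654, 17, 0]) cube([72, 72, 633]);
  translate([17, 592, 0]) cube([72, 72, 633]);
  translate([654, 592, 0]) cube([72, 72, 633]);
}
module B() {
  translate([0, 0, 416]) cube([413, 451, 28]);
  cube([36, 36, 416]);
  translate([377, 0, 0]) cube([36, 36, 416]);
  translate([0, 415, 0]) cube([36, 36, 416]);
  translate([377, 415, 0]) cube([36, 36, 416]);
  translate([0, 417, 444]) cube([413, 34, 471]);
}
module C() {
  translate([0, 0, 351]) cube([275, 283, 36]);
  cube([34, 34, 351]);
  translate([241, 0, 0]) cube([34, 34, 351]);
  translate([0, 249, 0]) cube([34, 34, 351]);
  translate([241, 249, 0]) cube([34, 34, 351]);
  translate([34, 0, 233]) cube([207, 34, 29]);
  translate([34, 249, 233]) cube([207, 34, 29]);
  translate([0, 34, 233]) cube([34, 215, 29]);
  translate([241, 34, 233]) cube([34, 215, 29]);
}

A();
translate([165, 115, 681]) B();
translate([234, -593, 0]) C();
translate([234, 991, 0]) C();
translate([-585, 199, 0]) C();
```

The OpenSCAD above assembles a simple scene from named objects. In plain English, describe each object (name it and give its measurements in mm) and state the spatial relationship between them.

A is a table: top 743 mm (x) × 681 mm (y), 48 mm thick, upper face at z = 681 mm, on four 72×72 mm square legs, each inset 17 mm from the nearest pair of top edges, running from z = 0 to the bottom of the top.

B is a chair: 413×451 mm seat, 28 mm thick, top at z = 444 mm, on four 36 mm square corner legs flush with the seat edges. A 34 mm thick backrest slab spans the full seat width, extending 471 mm above the seat top, its back face flush with the seat's +y edge.

C is a simple wooden stool: a rectangular seat 275 mm (x) by 283 mm (y), 36 mm thick, top face at z = 387 mm, on four square legs, each 34×34 mm in cross-section. The legs rest on z = 0, each flush with a corner of the seat. Four stretchers, 34 mm wide and 29 mm tall, connect adjacent legs with their undersides at z = 233 mm, each running between the inner faces of the legs it joins and aligned with the legs' outer faces on the other axis.

The chair is on top of the table, centred. Three stools sit around the table at the −y, +y, −x sides.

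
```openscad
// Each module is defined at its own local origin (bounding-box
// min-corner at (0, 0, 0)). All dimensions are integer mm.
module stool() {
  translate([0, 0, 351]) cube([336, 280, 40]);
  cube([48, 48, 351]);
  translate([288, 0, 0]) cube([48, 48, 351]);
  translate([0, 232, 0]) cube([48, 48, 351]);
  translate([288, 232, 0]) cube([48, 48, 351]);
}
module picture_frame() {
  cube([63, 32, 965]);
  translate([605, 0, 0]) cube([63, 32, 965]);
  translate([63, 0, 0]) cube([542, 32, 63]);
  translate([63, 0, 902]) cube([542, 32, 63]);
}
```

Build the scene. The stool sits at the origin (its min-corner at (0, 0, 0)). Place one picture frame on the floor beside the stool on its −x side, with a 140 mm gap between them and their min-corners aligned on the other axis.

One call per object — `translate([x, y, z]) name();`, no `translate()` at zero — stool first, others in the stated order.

stool();
translate([-808, 0, 0]) picture_frame();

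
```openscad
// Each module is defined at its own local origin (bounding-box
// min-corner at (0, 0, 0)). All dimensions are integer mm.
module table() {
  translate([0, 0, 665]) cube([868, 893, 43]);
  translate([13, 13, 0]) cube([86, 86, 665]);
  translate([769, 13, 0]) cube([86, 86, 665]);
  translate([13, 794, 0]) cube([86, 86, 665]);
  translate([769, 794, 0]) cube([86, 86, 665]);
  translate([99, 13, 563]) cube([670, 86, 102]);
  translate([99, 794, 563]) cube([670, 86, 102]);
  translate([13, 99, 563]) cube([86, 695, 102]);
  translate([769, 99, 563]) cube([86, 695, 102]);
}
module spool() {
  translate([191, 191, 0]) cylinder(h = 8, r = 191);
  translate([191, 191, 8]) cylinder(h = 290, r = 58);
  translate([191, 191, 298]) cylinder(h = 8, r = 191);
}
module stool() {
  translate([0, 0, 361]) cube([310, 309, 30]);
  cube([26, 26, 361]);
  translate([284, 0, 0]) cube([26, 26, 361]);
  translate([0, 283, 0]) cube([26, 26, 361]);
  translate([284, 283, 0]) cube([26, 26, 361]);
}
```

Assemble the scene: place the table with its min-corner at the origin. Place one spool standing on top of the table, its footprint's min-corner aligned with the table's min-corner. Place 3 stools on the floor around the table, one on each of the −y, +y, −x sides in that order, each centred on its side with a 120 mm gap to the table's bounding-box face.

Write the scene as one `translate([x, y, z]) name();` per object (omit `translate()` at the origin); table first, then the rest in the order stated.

table();
translate([0, 0, 708]) spool();
translate([279, -429, 0]) stool();
translate([279, 1013, 0]) stool();
translate([-430, 292, 0]) stool();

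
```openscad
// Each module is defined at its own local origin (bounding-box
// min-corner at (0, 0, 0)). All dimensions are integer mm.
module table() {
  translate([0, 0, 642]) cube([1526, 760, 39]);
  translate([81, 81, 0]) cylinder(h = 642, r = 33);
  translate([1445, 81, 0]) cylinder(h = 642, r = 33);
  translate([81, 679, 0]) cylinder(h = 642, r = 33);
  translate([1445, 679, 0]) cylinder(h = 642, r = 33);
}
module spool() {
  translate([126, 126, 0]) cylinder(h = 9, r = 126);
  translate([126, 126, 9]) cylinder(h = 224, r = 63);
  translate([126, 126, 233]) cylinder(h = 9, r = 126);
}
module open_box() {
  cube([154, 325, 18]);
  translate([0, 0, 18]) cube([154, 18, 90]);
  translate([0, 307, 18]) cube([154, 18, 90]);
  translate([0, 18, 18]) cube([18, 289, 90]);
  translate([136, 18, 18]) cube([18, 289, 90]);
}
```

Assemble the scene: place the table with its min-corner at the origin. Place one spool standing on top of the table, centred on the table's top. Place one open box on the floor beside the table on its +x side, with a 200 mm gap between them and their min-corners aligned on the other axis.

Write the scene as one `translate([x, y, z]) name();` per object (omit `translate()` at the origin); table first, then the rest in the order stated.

table();
translate([637, 254, 681]) spool();
translate([1726, 0, 0]) open_box();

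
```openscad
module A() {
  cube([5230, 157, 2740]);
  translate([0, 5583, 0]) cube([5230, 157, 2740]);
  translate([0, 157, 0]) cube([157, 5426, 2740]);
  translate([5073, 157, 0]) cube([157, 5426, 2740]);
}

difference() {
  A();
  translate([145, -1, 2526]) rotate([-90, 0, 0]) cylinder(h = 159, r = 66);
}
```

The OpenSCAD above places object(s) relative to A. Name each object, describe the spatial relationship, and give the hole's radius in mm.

The subtracted cylinder has r = 66 mm.

A is a house frame. The house frame has a circular hole through its front wall. The hole's radius is 66 mm.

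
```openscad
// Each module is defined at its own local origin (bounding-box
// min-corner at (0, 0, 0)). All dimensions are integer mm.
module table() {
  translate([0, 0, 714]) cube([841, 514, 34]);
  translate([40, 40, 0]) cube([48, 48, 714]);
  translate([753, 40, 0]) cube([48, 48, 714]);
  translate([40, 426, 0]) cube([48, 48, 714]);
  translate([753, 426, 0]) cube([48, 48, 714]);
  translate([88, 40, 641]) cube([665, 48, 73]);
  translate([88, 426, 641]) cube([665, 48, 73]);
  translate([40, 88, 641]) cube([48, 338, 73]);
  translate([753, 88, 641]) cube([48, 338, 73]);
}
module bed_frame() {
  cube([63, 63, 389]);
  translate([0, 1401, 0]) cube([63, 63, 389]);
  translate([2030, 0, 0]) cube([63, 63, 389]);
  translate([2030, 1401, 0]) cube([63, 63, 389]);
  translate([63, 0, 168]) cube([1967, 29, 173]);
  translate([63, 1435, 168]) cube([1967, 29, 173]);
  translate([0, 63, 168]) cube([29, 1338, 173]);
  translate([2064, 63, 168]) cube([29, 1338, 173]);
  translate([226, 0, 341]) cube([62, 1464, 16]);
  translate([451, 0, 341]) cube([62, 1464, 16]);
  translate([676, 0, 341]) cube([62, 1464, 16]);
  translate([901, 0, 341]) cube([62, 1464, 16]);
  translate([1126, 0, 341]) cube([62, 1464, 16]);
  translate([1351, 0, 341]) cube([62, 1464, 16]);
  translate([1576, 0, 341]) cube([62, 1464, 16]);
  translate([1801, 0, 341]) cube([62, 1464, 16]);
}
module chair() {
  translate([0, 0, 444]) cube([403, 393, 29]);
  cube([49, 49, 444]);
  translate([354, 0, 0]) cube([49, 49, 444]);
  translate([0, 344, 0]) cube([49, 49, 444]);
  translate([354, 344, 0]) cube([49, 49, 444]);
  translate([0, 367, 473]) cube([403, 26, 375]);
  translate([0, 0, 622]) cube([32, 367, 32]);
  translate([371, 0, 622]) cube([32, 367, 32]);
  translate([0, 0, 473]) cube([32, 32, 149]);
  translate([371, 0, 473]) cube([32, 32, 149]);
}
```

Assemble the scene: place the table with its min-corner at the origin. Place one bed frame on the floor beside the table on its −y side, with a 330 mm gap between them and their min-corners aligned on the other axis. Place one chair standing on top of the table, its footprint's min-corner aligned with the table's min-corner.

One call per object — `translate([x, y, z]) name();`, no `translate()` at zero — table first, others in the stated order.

table();
translate([0, -1794, 0]) bed_frame();
translate([0, 0, 748]) chair();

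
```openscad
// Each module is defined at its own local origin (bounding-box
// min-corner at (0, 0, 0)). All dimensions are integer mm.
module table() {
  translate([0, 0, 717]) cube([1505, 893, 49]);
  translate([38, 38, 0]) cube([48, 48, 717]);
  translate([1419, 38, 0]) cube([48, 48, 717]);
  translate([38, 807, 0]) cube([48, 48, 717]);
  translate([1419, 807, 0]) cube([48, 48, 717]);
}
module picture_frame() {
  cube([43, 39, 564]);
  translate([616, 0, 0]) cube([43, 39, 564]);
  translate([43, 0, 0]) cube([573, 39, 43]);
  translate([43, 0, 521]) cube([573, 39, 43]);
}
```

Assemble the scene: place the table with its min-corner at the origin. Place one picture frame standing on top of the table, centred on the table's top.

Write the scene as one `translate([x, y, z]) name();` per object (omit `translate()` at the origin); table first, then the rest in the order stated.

table();
translate([423, 427, 766]) picture_frame();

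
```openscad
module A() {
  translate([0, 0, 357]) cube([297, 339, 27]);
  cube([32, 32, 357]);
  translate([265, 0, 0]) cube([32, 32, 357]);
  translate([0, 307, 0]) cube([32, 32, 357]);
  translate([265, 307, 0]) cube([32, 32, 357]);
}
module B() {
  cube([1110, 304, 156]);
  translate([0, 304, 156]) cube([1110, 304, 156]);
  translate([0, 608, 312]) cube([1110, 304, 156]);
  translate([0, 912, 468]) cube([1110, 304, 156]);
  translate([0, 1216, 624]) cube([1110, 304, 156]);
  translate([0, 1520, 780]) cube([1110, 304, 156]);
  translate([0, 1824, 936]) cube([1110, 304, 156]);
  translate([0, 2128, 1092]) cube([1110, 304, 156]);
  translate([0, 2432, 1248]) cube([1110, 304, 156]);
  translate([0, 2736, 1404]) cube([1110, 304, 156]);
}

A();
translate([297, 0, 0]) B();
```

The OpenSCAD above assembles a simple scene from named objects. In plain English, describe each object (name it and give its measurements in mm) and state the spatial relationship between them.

A is a simple wooden stool: a rectangular seat 297 mm (x) by 339 mm (y), 27 mm thick, top face at z = 384 mm, on four square legs, each 32×32 mm in cross-section. The legs rest on z = 0, each flush with a corner of the seat.

B is a straight staircase of 10 solid steps. Each step is 1110 mm wide (x), 304 mm deep (y, the going) and 156 mm tall (the rise). The first step rests on the floor; each subsequent step sits one going further in +y and one rise higher in +z, directly behind and above the previous step with no overlap.

The staircase is against the stool's +x side, with their −y faces flush.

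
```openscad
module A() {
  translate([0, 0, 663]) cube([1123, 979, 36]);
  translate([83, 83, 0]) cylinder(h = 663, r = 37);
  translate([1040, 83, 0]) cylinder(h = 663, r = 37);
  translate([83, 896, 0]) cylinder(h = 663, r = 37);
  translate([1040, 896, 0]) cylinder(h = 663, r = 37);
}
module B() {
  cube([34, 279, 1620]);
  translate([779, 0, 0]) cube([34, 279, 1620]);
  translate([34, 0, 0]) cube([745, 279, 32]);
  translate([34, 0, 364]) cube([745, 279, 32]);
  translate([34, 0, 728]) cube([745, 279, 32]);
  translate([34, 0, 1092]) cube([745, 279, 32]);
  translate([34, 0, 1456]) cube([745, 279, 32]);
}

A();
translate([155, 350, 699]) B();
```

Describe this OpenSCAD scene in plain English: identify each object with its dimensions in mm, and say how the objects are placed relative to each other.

A is a rectangular dining table. The top is 1123×979×36 mm with its upper surface at z = 699 mm. It stands on four round legs of 74 mm diameter, each leg's bounding box inset 46 mm from the nearest pair of top edges, running from the floor to the underside of the top.

B is an open bookshelf. Two side panels, each 34 mm thick, 279 mm deep and 1620 mm tall, stand 813 mm apart (outside-to-outside). Between them sit 5 shelves, each 32 mm thick and 279 mm deep, spanning the full gap between the sides. The bottom shelf rests on the floor (its underside at z = 0) and the clear gap between one shelf's top and the next shelf's underside is 332 mm.

The bookshelf is on top of the table, centred.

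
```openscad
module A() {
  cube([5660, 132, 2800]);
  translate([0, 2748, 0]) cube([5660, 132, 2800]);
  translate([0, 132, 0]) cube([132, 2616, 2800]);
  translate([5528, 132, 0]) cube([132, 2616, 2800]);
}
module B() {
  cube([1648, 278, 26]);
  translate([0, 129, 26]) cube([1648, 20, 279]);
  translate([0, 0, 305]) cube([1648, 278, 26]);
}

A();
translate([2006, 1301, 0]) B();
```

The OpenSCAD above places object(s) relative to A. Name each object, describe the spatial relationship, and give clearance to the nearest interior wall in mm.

Clearances: x = 1874, y = 1169; minimum 1169 mm.

A is a house frame. B is an I-beam. The I-beam sits inside the house frame, centred. The clearance to the nearest interior wall is 1169 mm.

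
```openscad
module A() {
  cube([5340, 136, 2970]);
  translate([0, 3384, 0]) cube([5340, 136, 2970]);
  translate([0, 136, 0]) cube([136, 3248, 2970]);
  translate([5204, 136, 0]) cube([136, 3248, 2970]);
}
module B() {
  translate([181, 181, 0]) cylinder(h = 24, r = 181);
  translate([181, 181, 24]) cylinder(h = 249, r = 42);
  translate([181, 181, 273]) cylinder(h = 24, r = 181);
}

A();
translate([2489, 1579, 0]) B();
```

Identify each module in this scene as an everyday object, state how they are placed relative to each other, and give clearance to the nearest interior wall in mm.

A is a house frame. B is a spool. The spool sits inside the house frame, centred. The clearance to the nearest interior wall is 1443 mm.

Clearances: x = 2353, y = 1443; minimum 1443 mm.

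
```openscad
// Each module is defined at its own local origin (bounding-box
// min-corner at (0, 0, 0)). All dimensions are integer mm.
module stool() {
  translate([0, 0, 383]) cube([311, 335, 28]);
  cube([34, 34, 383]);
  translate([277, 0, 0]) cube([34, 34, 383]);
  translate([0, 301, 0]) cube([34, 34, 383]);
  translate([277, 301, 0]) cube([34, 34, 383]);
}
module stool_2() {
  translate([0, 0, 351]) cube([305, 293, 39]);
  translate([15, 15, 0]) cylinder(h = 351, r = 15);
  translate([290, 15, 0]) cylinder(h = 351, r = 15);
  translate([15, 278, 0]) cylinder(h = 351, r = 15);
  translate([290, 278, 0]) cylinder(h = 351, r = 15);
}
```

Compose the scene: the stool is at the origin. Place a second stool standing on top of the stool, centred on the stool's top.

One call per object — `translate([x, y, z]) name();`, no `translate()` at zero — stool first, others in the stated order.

stool();
translate([3, 21, 411]) stool_2();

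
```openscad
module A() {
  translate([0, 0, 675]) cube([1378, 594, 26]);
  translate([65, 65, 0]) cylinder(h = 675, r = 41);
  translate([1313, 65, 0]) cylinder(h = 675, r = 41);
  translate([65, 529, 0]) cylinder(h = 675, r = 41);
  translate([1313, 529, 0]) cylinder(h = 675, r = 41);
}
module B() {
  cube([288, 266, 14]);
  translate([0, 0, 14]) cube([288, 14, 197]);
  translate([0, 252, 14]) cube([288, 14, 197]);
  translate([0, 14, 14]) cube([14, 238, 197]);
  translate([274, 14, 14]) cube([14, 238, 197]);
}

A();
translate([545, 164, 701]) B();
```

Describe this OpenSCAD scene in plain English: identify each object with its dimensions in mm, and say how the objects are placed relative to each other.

A is a table with a 1378×594 mm rectangular top, 26 mm thick, top surface at z = 701 mm, supported by four round legs of 82 mm diameter, each leg's bounding box inset 24 mm from the nearest pair of top edges, running from the floor.

B is an open-topped rectangular box: outside dimensions 288×266×211 mm, with a uniform wall and base thickness of 14 mm. The base is a full 288×266 slab on the floor; four walls sit on top of the base. The front and back walls (the −y and +y sides) span the full width; the two side walls fit between them.

The open box is on top of the table, centred.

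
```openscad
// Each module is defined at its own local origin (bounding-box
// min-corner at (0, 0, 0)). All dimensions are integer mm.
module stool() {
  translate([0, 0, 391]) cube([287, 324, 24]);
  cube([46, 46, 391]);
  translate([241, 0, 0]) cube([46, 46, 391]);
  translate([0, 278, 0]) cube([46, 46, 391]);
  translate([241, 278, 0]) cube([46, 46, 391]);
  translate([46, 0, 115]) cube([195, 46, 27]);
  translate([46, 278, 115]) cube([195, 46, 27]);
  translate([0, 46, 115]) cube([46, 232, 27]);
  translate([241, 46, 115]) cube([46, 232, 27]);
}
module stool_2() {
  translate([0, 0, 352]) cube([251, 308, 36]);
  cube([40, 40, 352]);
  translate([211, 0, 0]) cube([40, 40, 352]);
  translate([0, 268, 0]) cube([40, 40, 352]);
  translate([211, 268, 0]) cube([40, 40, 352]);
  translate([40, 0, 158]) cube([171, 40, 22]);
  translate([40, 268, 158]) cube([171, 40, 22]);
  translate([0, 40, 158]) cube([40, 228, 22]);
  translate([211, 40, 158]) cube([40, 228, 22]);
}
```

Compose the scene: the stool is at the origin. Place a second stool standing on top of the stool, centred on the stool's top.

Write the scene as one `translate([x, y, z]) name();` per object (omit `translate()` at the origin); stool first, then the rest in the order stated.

stool();
translate([18, 8, 415]) stool_2();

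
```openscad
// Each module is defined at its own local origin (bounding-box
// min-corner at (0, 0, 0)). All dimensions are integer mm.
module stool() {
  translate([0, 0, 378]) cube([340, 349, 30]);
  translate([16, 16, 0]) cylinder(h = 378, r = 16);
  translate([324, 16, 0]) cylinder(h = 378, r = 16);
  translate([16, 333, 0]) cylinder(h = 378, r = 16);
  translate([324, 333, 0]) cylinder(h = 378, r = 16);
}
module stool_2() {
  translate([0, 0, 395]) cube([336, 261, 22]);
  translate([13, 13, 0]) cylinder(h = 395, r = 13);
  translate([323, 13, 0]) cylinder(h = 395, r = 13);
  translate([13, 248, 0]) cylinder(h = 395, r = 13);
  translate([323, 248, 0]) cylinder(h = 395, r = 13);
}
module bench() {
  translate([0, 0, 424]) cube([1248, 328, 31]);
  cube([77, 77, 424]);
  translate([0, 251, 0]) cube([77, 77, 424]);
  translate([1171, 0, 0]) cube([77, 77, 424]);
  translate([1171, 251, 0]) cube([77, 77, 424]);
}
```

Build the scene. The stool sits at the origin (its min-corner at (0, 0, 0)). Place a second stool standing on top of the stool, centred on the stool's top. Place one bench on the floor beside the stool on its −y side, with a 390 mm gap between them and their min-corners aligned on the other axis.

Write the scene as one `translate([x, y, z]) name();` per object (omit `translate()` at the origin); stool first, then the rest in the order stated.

stool();
translate([2, 44, 408]) stool_2();
translate([0, -718, 0]) bench();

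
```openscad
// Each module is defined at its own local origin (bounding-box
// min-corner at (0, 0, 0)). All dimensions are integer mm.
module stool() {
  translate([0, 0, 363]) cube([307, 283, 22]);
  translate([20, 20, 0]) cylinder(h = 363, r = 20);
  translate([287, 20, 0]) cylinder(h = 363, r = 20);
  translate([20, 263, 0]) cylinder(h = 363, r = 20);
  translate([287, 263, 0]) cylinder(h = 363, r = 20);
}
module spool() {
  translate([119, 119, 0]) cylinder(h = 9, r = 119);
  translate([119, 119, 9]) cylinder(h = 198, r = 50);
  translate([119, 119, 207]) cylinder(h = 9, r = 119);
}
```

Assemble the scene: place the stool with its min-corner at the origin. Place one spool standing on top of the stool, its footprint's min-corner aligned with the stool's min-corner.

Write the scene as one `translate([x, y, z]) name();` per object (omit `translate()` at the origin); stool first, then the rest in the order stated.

stool();
translate([0, 0, 385]) spool();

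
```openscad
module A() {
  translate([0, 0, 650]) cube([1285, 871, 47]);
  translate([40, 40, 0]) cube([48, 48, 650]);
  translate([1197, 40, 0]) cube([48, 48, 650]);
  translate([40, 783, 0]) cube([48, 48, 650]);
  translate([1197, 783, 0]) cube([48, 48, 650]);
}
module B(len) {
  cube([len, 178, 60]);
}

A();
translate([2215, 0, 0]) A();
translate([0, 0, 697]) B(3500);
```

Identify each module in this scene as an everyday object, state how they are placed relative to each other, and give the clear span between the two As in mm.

Second table starts at x = 2215; first ends at x = 1285; clear span = 2215 − 1285 = 930 mm.

A is a table. B is a beam. A beam spans the tops of two tables. The clear span between the two tables is 930 mm.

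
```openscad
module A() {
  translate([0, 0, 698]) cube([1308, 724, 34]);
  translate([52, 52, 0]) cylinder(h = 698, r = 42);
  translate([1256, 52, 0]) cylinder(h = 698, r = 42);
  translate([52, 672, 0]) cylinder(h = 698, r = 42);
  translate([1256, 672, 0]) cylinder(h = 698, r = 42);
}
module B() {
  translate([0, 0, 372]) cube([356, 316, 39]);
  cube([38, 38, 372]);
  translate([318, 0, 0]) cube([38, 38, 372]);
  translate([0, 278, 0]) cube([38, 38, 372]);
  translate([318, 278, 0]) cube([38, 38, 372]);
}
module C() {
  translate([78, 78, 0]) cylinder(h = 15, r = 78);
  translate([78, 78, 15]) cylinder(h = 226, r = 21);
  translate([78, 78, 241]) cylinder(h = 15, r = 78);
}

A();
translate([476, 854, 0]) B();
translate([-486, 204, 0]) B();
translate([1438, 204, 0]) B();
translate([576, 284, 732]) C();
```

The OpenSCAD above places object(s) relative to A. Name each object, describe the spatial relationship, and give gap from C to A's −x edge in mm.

A is a table. B is a stool. C is a spool. Three stools sit around the table at the +y, −x, +x sides. The spool is on top of the table, centred. The gap from the spool to the table's −x edge is 576 mm.

The spool's min-x is at 576; the table's min-x is 0; gap = 576 mm.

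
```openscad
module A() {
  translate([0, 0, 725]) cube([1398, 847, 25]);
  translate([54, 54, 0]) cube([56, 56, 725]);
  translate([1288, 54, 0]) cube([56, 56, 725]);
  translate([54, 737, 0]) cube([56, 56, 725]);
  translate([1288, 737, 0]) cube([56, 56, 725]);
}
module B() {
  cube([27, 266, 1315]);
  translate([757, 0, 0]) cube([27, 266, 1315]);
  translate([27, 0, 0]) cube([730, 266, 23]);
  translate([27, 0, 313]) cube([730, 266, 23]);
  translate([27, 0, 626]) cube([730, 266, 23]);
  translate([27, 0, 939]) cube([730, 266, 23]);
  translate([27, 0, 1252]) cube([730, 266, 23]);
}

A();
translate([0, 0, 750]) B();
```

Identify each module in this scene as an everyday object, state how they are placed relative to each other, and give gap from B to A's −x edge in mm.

The bookshelf's min-x is at 0; the table's min-x is 0; gap = 0 mm.

A is a table. B is a bookshelf. The bookshelf is on top of the table. The gap from the bookshelf to the table's −x edge is 0 mm.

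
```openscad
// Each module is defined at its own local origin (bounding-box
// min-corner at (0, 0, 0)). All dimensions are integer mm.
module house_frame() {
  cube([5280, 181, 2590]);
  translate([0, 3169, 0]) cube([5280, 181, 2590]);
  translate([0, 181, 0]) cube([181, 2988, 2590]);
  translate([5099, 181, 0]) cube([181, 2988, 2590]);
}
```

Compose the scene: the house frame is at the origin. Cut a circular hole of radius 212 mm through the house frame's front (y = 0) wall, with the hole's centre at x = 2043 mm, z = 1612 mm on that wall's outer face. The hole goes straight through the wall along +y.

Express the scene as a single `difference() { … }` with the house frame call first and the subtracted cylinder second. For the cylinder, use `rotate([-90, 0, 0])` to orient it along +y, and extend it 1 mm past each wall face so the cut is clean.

difference() {
  house_frame();
  translate([2043, -1, 1612]) rotate([-90, 0, 0]) cylinder(h = 183, r = 212);
}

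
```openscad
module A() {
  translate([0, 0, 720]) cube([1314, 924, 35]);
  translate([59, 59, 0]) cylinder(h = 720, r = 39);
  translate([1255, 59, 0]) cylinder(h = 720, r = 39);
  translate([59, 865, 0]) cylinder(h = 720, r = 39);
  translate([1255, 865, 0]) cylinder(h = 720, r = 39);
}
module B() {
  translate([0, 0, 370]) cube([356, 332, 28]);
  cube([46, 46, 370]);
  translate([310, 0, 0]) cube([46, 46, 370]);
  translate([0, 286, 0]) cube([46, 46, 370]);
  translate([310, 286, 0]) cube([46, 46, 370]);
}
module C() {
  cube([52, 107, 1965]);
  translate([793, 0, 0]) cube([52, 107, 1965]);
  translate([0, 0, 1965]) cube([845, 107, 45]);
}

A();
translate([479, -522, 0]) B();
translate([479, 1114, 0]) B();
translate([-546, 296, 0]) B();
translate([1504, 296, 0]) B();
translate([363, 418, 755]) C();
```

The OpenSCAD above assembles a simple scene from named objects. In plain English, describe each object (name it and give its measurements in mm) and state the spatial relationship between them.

A is a table: top 1314 mm (x) × 924 mm (y), 35 mm thick, upper face at z = 755 mm, on four round legs of 78 mm diameter, each leg's bounding box inset 20 mm from the nearest pair of top edges, running from z = 0 to the bottom of the top.

B is a simple wooden stool: a rectangular seat 356 mm (x) by 332 mm (y), 28 mm thick, top face at z = 398 mm, on four square legs, each 46×46 mm in cross-section. The legs rest on z = 0, each flush with a corner of the seat.

C is a door frame. The clear opening is 741 mm wide and 1965 mm high. Two 52 mm wide jambs, 107 mm deep, stand either side of the opening from the floor to the top of the opening. A 45 mm thick head sits across the top of both jambs, spanning the full outside width of the frame.

Four stools sit around the table at the −y, +y, −x, +x sides. The door frame is on top of the table.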